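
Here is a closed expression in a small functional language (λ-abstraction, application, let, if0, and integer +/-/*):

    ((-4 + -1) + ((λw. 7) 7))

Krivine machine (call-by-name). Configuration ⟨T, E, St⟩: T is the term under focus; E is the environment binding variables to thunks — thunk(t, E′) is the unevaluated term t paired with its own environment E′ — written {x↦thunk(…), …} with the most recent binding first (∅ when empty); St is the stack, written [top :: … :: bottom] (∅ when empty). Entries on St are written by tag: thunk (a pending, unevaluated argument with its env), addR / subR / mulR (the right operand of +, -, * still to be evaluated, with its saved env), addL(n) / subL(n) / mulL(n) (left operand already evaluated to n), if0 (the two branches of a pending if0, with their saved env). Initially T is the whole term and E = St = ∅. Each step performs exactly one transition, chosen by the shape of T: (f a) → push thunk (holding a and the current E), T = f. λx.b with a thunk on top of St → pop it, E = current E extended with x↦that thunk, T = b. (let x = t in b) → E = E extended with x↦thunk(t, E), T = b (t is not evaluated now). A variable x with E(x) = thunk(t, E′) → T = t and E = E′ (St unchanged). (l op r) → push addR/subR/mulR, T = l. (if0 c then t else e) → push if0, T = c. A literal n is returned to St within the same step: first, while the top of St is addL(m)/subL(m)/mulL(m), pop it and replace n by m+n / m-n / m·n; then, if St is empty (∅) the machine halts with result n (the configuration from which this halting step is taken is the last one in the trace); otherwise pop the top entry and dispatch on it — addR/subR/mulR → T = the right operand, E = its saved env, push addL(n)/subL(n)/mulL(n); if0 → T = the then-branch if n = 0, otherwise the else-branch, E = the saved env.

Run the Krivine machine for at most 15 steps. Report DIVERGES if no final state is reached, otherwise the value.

Answer: 2

Machine steps:
0. ⟨T=((-4 + -1) + ((λw. 7) 7)); E=∅; St=∅⟩
1. ⟨T=(-4 + -1); E=∅; St=[addR]⟩
2. ⟨T=-4; E=∅; St=[addR :: addR]⟩
3. ⟨T=-1; E=∅; St=[addL(-4) :: addR]⟩
4. ⟨T=((λw. 7) 7); E=∅; St=[addL(-5)]⟩
5. ⟨T=(λw. 7); E=∅; St=[thunk :: addL(-5)]⟩
6. ⟨T=7; E={w↦thunk(7, ∅)}; St=[addL(-5)]⟩
→ final value 2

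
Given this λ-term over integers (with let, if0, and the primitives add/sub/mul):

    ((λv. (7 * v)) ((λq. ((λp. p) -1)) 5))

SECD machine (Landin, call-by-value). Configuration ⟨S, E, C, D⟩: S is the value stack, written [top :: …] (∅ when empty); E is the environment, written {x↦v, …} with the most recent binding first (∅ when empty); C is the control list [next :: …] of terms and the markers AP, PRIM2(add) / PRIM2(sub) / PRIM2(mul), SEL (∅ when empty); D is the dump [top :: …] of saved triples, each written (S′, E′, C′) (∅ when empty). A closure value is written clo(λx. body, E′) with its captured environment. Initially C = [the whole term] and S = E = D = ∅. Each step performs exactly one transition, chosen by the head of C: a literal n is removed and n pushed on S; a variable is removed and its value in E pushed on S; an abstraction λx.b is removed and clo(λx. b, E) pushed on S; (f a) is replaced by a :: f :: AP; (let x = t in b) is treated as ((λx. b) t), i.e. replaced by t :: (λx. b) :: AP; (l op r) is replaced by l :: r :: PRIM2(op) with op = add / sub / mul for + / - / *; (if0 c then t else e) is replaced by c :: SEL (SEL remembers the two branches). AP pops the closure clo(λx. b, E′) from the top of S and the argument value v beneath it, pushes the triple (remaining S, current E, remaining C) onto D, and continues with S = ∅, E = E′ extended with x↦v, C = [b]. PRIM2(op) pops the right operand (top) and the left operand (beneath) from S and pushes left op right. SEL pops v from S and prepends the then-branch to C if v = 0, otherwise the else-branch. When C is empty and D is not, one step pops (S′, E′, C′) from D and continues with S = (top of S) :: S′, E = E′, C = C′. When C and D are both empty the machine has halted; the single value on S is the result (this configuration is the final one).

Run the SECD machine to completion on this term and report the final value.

step 0: ⟨S=∅; E=∅; C=[((λv. (7 * v)) ((λq. ((λp. p) -1)) 5))]; D=∅⟩
step 1: ⟨S=∅; E=∅; C=[((λq. ((λp. p) -1)) 5) :: (λv. (7 * v)) :: AP]; D=∅⟩
step 2: ⟨S=∅; E=∅; C=[5 :: (λq. ((λp. p) -1)) :: AP :: (λv. (7 * v)) :: AP]; D=∅⟩
step 3: ⟨S=[5]; E=∅; C=[(λq. ((λp. p) -1)) :: AP :: (λv. (7 * v)) :: AP]; D=∅⟩
step 4: ⟨S=[clo(λq. ((λp. p) -1), ∅) :: 5]; E=∅; C=[AP :: (λv. (7 * v)) :: AP]; D=∅⟩
step 5: ⟨S=∅; E={q↦5}; C=[((λp. p) -1)]; D=[(∅, ∅, [(λv. (7 * v)) :: AP])]⟩
step 6: ⟨S=∅; E={q↦5}; C=[-1 :: (λp. p) :: AP]; D=[(∅, ∅, [(λv. (7 * v)) :: AP])]⟩
step 7: ⟨S=[-1]; E={q↦5}; C=[(λp. p) :: AP]; D=[(∅, ∅, [(λv. (7 * v)) :: AP])]⟩
step 8: ⟨S=[clo(λp. p, {q↦5}) :: -1]; E={q↦5}; C=[AP]; D=[(∅, ∅, [(λv. (7 * v)) :: AP])]⟩
step 9: ⟨S=∅; E={p↦-1, q↦5}; C=[p]; D=[(∅, {q↦5}, ∅) :: (∅, ∅, [(λv. (7 * v)) :: AP])]⟩
step 10: ⟨S=[-1]; E={p↦-1, q↦5}; C=∅; D=[(∅, {q↦5}, ∅) :: (∅, ∅, [(λv. (7 * v)) :: AP])]⟩
step 11: ⟨S=[-1]; E={q↦5}; C=∅; D=[(∅, ∅, [(λv. (7 * v)) :: AP])]⟩
step 12: ⟨S=[-1]; E=∅; C=[(λv. (7 * v)) :: AP]; D=∅⟩
step 13: ⟨S=[clo(λv. (7 * v), ∅) :: -1]; E=∅; C=[AP]; D=∅⟩
step 14: ⟨S=∅; E={v↦-1}; C=[(7 * v)]; D=[(∅, ∅, ∅)]⟩
step 15: ⟨S=∅; E={v↦-1}; C=[7 :: v :: PRIM2(mul)]; D=[(∅, ∅, ∅)]⟩
step 16: ⟨S=[7]; E={v↦-1}; C=[v :: PRIM2(mul)]; D=[(∅, ∅, ∅)]⟩
step 17: ⟨S=[-1 :: 7]; E={v↦-1}; C=[PRIM2(mul)]; D=[(∅, ∅, ∅)]⟩
step 18: ⟨S=[-7]; E={v↦-1}; C=∅; D=[(∅, ∅, ∅)]⟩
step 19: ⟨S=[-7]; E=∅; C=∅; D=∅⟩
→ final value -7

Answer: -7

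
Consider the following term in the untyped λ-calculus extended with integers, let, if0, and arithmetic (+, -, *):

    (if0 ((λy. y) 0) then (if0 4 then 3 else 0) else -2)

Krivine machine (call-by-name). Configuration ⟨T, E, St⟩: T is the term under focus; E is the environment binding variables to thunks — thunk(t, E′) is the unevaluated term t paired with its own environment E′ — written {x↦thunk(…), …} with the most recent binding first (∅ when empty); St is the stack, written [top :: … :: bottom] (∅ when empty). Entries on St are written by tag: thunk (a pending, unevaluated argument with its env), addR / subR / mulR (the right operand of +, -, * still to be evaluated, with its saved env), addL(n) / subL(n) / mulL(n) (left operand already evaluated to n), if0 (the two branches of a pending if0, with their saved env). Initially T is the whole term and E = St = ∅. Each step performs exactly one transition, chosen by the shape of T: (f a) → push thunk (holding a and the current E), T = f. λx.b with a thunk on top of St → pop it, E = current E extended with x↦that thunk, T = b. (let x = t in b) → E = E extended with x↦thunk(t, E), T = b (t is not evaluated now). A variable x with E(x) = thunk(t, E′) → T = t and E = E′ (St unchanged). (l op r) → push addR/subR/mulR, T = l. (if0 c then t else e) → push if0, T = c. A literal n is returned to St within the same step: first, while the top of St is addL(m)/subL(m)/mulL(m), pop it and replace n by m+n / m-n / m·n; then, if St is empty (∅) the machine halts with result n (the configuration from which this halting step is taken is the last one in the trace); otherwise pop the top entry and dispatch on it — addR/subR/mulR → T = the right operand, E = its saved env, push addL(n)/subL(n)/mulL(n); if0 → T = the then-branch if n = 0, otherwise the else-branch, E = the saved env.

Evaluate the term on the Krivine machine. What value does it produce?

Answer: 0

Machine steps:
0. <T=(if0 ((λy. y) 0) then (if0 4 then 3 else 0) else -2), E=∅, St=∅>
1. <T=((λy. y) 0), E=∅, St=[if0]>
2. <T=(λy. y), E=∅, St=[thunk :: if0]>
3. <T=y, E={y↦thunk(0, ∅)}, St=[if0]>
4. <T=0, E=∅, St=[if0]>
5. <T=(if0 4 then 3 else 0), E=∅, St=∅>
6. <T=4, E=∅, St=[if0]>
7. <T=0, E=∅, St=∅>
→ final value 0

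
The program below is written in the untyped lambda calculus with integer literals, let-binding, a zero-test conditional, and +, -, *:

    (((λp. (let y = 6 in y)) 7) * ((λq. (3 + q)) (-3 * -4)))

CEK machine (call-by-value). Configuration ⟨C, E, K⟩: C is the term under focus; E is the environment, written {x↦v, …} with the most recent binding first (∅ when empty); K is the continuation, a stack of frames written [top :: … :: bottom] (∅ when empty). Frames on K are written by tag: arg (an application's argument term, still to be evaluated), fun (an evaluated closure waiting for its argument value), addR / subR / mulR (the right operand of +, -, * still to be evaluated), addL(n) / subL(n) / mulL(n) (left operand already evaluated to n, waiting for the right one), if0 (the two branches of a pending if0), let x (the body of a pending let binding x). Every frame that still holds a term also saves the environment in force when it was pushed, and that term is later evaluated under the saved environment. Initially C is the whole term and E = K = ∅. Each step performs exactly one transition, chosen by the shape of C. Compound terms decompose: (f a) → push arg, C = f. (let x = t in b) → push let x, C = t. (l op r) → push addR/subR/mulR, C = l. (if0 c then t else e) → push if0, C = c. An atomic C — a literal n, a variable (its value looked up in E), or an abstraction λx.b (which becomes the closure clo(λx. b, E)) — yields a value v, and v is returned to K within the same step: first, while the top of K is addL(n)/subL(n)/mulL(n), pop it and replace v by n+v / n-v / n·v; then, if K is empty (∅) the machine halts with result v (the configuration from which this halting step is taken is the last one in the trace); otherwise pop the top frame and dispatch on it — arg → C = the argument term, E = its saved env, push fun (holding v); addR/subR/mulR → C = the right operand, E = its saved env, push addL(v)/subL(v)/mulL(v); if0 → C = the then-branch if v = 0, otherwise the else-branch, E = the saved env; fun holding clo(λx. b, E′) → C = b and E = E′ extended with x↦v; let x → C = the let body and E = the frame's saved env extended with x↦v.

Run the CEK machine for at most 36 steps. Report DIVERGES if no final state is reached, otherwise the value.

Answer: 90

Derivation:
[0] <C=(((λp. (let y = 6 in y)) 7) * ((λq. (3 + q)) (-3 * -4))), E=∅, K=∅>
[1] <C=((λp. (let y = 6 in y)) 7), E=∅, K=[mulR]>
[2] <C=(λp. (let y = 6 in y)), E=∅, K=[arg :: mulR]>
[3] <C=7, E=∅, K=[fun :: mulR]>
[4] <C=(let y = 6 in y), E={p↦7}, K=[mulR]>
[5] <C=6, E={p↦7}, K=[let y :: mulR]>
[6] <C=y, E={y↦6, p↦7}, K=[mulR]>
[7] <C=((λq. (3 + q)) (-3 * -4)), E=∅, K=[mulL(6)]>
[8] <C=(λq. (3 + q)), E=∅, K=[arg :: mulL(6)]>
[9] <C=(-3 * -4), E=∅, K=[fun :: mulL(6)]>
[10] <C=-3, E=∅, K=[mulR :: fun :: mulL(6)]>
[11] <C=-4, E=∅, K=[mulL(-3) :: fun :: mulL(6)]>
[12] <C=(3 + q), E={q↦12}, K=[mulL(6)]>
[13] <C=3, E={q↦12}, K=[addR :: mulL(6)]>
[14] <C=q, E={q↦12}, K=[addL(3) :: mulL(6)]>
→ final value 90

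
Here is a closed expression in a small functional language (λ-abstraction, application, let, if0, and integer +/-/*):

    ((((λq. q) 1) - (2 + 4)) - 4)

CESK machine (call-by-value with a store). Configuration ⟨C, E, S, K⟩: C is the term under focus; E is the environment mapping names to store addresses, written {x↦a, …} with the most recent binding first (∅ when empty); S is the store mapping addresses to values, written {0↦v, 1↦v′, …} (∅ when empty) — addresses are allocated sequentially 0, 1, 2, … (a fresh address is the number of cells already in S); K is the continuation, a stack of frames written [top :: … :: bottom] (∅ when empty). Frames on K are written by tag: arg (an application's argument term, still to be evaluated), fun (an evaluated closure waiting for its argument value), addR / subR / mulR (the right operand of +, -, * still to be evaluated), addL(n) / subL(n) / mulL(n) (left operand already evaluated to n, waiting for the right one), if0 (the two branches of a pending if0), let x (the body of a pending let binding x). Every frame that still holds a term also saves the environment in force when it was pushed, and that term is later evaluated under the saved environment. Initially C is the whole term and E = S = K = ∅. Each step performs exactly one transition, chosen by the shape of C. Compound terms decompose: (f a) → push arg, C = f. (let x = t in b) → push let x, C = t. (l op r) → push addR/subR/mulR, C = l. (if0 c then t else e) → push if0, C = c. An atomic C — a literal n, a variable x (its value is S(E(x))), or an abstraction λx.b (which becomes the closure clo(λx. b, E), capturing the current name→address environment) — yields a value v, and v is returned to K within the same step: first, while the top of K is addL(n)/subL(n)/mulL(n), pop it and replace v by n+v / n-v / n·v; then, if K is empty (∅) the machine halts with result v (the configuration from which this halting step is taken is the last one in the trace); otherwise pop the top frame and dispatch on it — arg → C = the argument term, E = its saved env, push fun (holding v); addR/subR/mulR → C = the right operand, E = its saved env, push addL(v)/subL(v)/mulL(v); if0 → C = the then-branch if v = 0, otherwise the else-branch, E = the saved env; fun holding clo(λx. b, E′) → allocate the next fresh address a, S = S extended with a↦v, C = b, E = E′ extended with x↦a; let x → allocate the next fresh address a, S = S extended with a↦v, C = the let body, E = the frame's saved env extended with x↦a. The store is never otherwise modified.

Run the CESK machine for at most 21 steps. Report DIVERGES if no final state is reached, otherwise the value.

step 0: <C=((((λq. q) 1) - (2 + 4)) - 4), E=∅, S=∅, K=∅>
step 1: <C=(((λq. q) 1) - (2 + 4)), E=∅, S=∅, K=[subR]>
step 2: <C=((λq. q) 1), E=∅, S=∅, K=[subR :: subR]>
step 3: <C=(λq. q), E=∅, S=∅, K=[arg :: subR :: subR]>
step 4: <C=1, E=∅, S=∅, K=[fun :: subR :: subR]>
step 5: <C=q, E={q↦0}, S={0↦1}, K=[subR :: subR]>
step 6: <C=(2 + 4), E=∅, S={0↦1}, K=[subL(1) :: subR]>
step 7: <C=2, E=∅, S={0↦1}, K=[addR :: subL(1) :: subR]>
step 8: <C=4, E=∅, S={0↦1}, K=[addL(2) :: subL(1) :: subR]>
step 9: <C=4, E=∅, S={0↦1}, K=[subL(-5)]>
→ final value -9

Answer: -9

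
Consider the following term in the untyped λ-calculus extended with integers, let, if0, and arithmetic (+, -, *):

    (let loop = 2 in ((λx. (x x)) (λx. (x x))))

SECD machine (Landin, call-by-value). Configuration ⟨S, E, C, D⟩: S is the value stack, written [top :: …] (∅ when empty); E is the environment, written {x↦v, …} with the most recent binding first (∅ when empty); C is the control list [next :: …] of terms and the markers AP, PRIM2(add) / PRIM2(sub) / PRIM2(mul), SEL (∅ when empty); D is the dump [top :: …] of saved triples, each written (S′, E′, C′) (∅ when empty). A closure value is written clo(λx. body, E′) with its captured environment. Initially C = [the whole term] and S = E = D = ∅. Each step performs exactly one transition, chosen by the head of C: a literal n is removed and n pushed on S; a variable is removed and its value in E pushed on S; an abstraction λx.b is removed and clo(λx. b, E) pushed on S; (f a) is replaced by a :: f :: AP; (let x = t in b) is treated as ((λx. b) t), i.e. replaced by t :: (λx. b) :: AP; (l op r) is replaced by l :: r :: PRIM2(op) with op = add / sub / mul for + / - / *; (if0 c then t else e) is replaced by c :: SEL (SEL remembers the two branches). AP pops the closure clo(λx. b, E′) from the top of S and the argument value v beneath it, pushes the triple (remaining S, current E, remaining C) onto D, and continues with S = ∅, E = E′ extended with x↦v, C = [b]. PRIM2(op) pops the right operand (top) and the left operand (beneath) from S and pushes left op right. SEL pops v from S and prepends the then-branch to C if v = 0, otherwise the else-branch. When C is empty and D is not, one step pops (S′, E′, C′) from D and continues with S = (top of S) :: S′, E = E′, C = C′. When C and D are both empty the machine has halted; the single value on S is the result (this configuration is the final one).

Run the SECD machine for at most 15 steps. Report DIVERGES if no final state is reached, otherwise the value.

step 0: <S=∅, E=∅, C=[(let loop = 2 in ((λx. (x x)) (λx. (x x))))], D=∅>
step 1: <S=∅, E=∅, C=[2 :: (λloop. ((λx. (x x)) (λx. (x x)))) :: AP], D=∅>
step 2: <S=[2], E=∅, C=[(λloop. ((λx. (x x)) (λx. (x x)))) :: AP], D=∅>
step 3: <S=[clo(λloop. ((λx. (x x)) (λx. (x x))), ∅) :: 2], E=∅, C=[AP], D=∅>
step 4: <S=∅, E={loop↦2}, C=[((λx. (x x)) (λx. (x x)))], D=[(∅, ∅, ∅)]>
step 5: <S=∅, E={loop↦2}, C=[(λx. (x x)) :: (λx. (x x)) :: AP], D=[(∅, ∅, ∅)]>
step 6: <S=[clo(λx. (x x), {loop↦2})], E={loop↦2}, C=[(λx. (x x)) :: AP], D=[(∅, ∅, ∅)]>
step 7: <S=[clo(λx. (x x), {loop↦2}) :: clo(λx. (x x), {loop↦2})], E={loop↦2}, C=[AP], D=[(∅, ∅, ∅)]>
step 8: <S=∅, E={x↦clo(λx. (x x), {loop↦2}), loop↦2}, C=[(x x)], D=[(∅, {loop↦2}, ∅) :: (∅, ∅, ∅)]>
step 9: <S=∅, E={x↦clo(λx. (x x), {loop↦2}), loop↦2}, C=[x :: x :: AP], D=[(∅, {loop↦2}, ∅) :: (∅, ∅, ∅)]>
step 10: <S=[clo(λx. (x x), {loop↦2})], E={x↦clo(λx. (x x), {loop↦2}), loop↦2}, C=[x :: AP], D=[(∅, {loop↦2}, ∅) :: (∅, ∅, ∅)]>
step 11: <S=[clo(λx. (x x), {loop↦2}) :: clo(λx. (x x), {loop↦2})], E={x↦clo(λx. (x x), {loop↦2}), loop↦2}, C=[AP], D=[(∅, {loop↦2}, ∅) :: (∅, ∅, ∅)]>
step 12: <S=∅, E={x↦clo(λx. (x x), {loop↦2}), loop↦2}, C=[(x x)], D=[(∅, {x↦clo(λx. (x x), {loop↦2}), loop↦2}, ∅) :: (∅, {loop↦2}, ∅) :: (∅, ∅, ∅)]>
step 13: <S=∅, E={x↦clo(λx. (x x), {loop↦2}), loop↦2}, C=[x :: x :: AP], D=[(∅, {x↦clo(λx. (x x), {loop↦2}), loop↦2}, ∅) :: (∅, {loop↦2}, ∅) :: (∅, ∅, ∅)]>
step 14: <S=[clo(λx. (x x), {loop↦2})], E={x↦clo(λx. (x x), {loop↦2}), loop↦2}, C=[x :: AP], D=[(∅, {x↦clo(λx. (x x), {loop↦2}), loop↦2}, ∅) :: (∅, {loop↦2}, ∅) :: (∅, ∅, ∅)]>
step 15: <S=[clo(λx. (x x), {loop↦2}) :: clo(λx. (x x), {loop↦2})], E={x↦clo(λx. (x x), {loop↦2}), loop↦2}, C=[AP], D=[(∅, {x↦clo(λx. (x x), {loop↦2}), loop↦2}, ∅) :: (∅, {loop↦2}, ∅) :: (∅, ∅, ∅)]>
→ 15 transitions taken and the configuration is still not final: no result within 15 steps

Answer: DIVERGES (no final state within 15 steps)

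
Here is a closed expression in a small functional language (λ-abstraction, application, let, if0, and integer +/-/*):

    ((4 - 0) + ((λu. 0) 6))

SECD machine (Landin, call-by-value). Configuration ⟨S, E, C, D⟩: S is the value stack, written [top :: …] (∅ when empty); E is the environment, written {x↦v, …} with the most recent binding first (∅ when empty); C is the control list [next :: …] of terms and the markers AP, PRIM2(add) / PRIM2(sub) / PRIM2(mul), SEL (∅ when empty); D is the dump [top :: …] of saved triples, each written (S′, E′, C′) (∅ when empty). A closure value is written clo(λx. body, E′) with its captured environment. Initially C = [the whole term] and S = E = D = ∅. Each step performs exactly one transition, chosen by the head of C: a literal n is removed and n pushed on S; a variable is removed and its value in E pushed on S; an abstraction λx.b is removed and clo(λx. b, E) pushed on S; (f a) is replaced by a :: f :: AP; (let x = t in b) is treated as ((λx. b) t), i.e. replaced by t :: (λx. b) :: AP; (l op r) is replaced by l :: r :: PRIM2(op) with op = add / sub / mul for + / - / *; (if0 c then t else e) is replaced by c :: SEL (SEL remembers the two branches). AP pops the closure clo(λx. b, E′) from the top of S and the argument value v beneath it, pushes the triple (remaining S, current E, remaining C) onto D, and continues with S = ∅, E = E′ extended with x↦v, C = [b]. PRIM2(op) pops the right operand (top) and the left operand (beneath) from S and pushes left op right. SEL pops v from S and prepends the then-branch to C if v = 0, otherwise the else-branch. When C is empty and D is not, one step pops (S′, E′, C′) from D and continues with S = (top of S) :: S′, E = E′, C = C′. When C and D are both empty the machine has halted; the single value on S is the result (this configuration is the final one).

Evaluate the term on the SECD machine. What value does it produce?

0. ⟨S=∅; E=∅; C=[((4 - 0) + ((λu. 0) 6))]; D=∅⟩
1. ⟨S=∅; E=∅; C=[(4 - 0) :: ((λu. 0) 6) :: PRIM2(add)]; D=∅⟩
2. ⟨S=∅; E=∅; C=[4 :: 0 :: PRIM2(sub) :: ((λu. 0) 6) :: PRIM2(add)]; D=∅⟩
3. ⟨S=[4]; E=∅; C=[0 :: PRIM2(sub) :: ((λu. 0) 6) :: PRIM2(add)]; D=∅⟩
4. ⟨S=[0 :: 4]; E=∅; C=[PRIM2(sub) :: ((λu. 0) 6) :: PRIM2(add)]; D=∅⟩
5. ⟨S=[4]; E=∅; C=[((λu. 0) 6) :: PRIM2(add)]; D=∅⟩
6. ⟨S=[4]; E=∅; C=[6 :: (λu. 0) :: AP :: PRIM2(add)]; D=∅⟩
7. ⟨S=[6 :: 4]; E=∅; C=[(λu. 0) :: AP :: PRIM2(add)]; D=∅⟩
8. ⟨S=[clo(λu. 0, ∅) :: 6 :: 4]; E=∅; C=[AP :: PRIM2(add)]; D=∅⟩
9. ⟨S=∅; E={u↦6}; C=[0]; D=[([4], ∅, [PRIM2(add)])]⟩
10. ⟨S=[0]; E={u↦6}; C=∅; D=[([4], ∅, [PRIM2(add)])]⟩
11. ⟨S=[0 :: 4]; E=∅; C=[PRIM2(add)]; D=∅⟩
12. ⟨S=[4]; E=∅; C=∅; D=∅⟩
→ final value 4

Answer: 4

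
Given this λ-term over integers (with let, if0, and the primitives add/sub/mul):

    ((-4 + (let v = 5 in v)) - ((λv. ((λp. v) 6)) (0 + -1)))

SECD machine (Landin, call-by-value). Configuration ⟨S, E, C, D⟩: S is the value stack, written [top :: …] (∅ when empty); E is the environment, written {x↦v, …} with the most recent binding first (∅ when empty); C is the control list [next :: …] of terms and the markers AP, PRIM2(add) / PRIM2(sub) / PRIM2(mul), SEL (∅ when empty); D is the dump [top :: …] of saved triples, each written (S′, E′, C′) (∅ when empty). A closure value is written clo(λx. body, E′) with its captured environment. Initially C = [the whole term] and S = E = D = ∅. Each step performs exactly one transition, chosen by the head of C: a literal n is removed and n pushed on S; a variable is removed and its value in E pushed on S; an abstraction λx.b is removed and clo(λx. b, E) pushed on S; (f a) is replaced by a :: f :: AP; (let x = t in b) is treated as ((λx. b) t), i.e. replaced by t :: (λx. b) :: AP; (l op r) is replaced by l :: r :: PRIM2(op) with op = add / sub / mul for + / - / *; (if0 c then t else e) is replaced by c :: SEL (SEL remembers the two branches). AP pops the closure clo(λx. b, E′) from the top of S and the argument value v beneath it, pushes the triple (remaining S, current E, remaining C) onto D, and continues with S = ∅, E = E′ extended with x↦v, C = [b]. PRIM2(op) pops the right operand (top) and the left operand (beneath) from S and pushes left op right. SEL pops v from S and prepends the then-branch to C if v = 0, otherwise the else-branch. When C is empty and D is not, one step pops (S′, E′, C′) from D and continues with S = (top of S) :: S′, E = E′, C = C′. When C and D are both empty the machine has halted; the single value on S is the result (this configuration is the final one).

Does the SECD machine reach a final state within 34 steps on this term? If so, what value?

t=0: ⟨S=∅; E=∅; C=[((-4 + (let v = 5 in v)) - ((λv. ((λp. v) 6)) (0 + -1)))]; D=∅⟩
t=1: ⟨S=∅; E=∅; C=[(-4 + (let v = 5 in v)) :: ((λv. ((λp. v) 6)) (0 + -1)) :: PRIM2(sub)]; D=∅⟩
t=2: ⟨S=∅; E=∅; C=[-4 :: (let v = 5 in v) :: PRIM2(add) :: ((λv. ((λp. v) 6)) (0 + -1)) :: PRIM2(sub)]; D=∅⟩
t=3: ⟨S=[-4]; E=∅; C=[(let v = 5 in v) :: PRIM2(add) :: ((λv. ((λp. v) 6)) (0 + -1)) :: PRIM2(sub)]; D=∅⟩
t=4: ⟨S=[-4]; E=∅; C=[5 :: (λv. v) :: AP :: PRIM2(add) :: ((λv. ((λp. v) 6)) (0 + -1)) :: PRIM2(sub)]; D=∅⟩
t=5: ⟨S=[5 :: -4]; E=∅; C=[(λv. v) :: AP :: PRIM2(add) :: ((λv. ((λp. v) 6)) (0 + -1)) :: PRIM2(sub)]; D=∅⟩
t=6: ⟨S=[clo(λv. v, ∅) :: 5 :: -4]; E=∅; C=[AP :: PRIM2(add) :: ((λv. ((λp. v) 6)) (0 + -1)) :: PRIM2(sub)]; D=∅⟩
t=7: ⟨S=∅; E={v↦5}; C=[v]; D=[([-4], ∅, [PRIM2(add) :: ((λv. ((λp. v) 6)) (0 + -1)) :: PRIM2(sub)])]⟩
t=8: ⟨S=[5]; E={v↦5}; C=∅; D=[([-4], ∅, [PRIM2(add) :: ((λv. ((λp. v) 6)) (0 + -1)) :: PRIM2(sub)])]⟩
t=9: ⟨S=[5 :: -4]; E=∅; C=[PRIM2(add) :: ((λv. ((λp. v) 6)) (0 + -1)) :: PRIM2(sub)]; D=∅⟩
t=10: ⟨S=[1]; E=∅; C=[((λv. ((λp. v) 6)) (0 + -1)) :: PRIM2(sub)]; D=∅⟩
t=11: ⟨S=[1]; E=∅; C=[(0 + -1) :: (λv. ((λp. v) 6)) :: AP :: PRIM2(sub)]; D=∅⟩
t=12: ⟨S=[1]; E=∅; C=[0 :: -1 :: PRIM2(add) :: (λv. ((λp. v) 6)) :: AP :: PRIM2(sub)]; D=∅⟩
t=13: ⟨S=[0 :: 1]; E=∅; C=[-1 :: PRIM2(add) :: (λv. ((λp. v) 6)) :: AP :: PRIM2(sub)]; D=∅⟩
t=14: ⟨S=[-1 :: 0 :: 1]; E=∅; C=[PRIM2(add) :: (λv. ((λp. v) 6)) :: AP :: PRIM2(sub)]; D=∅⟩
t=15: ⟨S=[-1 :: 1]; E=∅; C=[(λv. ((λp. v) 6)) :: AP :: PRIM2(sub)]; D=∅⟩
t=16: ⟨S=[clo(λv. ((λp. v) 6), ∅) :: -1 :: 1]; E=∅; C=[AP :: PRIM2(sub)]; D=∅⟩
t=17: ⟨S=∅; E={v↦-1}; C=[((λp. v) 6)]; D=[([1], ∅, [PRIM2(sub)])]⟩
t=18: ⟨S=∅; E={v↦-1}; C=[6 :: (λp. v) :: AP]; D=[([1], ∅, [PRIM2(sub)])]⟩
t=19: ⟨S=[6]; E={v↦-1}; C=[(λp. v) :: AP]; D=[([1], ∅, [PRIM2(sub)])]⟩
t=20: ⟨S=[clo(λp. v, {v↦-1}) :: 6]; E={v↦-1}; C=[AP]; D=[([1], ∅, [PRIM2(sub)])]⟩
t=21: ⟨S=∅; E={p↦6, v↦-1}; C=[v]; D=[(∅, {v↦-1}, ∅) :: ([1], ∅, [PRIM2(sub)])]⟩
t=22: ⟨S=[-1]; E={p↦6, v↦-1}; C=∅; D=[(∅, {v↦-1}, ∅) :: ([1], ∅, [PRIM2(sub)])]⟩
t=23: ⟨S=[-1]; E={v↦-1}; C=∅; D=[([1], ∅, [PRIM2(sub)])]⟩
t=24: ⟨S=[-1 :: 1]; E=∅; C=[PRIM2(sub)]; D=∅⟩
t=25: ⟨S=[2]; E=∅; C=∅; D=∅⟩
→ final value 2

Answer: 2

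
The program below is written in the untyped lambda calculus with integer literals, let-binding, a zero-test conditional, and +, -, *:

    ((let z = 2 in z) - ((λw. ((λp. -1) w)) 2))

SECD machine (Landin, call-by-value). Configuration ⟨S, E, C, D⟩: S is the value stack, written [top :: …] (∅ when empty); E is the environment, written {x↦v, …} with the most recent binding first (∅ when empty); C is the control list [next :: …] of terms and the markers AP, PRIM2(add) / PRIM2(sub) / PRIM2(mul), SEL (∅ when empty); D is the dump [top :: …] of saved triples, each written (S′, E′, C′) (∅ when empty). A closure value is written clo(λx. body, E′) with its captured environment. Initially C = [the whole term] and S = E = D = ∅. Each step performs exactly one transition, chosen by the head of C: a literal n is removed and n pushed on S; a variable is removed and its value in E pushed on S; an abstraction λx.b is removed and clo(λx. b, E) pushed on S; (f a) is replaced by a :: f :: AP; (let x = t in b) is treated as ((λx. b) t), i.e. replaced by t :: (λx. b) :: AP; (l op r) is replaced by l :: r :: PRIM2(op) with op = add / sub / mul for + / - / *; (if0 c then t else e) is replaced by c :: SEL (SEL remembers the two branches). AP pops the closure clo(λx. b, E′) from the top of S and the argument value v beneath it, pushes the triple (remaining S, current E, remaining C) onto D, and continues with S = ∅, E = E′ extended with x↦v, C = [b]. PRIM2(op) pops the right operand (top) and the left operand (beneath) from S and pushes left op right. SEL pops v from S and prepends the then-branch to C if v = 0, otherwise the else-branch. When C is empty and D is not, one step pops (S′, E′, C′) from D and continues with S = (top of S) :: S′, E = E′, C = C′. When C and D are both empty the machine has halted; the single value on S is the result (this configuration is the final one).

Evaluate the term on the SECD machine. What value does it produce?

step 0: ⟨S=∅; E=∅; C=[((let z = 2 in z) - ((λw. ((λp. -1) w)) 2))]; D=∅⟩
step 1: ⟨S=∅; E=∅; C=[(let z = 2 in z) :: ((λw. ((λp. -1) w)) 2) :: PRIM2(sub)]; D=∅⟩
step 2: ⟨S=∅; E=∅; C=[2 :: (λz. z) :: AP :: ((λw. ((λp. -1) w)) 2) :: PRIM2(sub)]; D=∅⟩
step 3: ⟨S=[2]; E=∅; C=[(λz. z) :: AP :: ((λw. ((λp. -1) w)) 2) :: PRIM2(sub)]; D=∅⟩
step 4: ⟨S=[clo(λz. z, ∅) :: 2]; E=∅; C=[AP :: ((λw. ((λp. -1) w)) 2) :: PRIM2(sub)]; D=∅⟩
step 5: ⟨S=∅; E={z↦2}; C=[z]; D=[(∅, ∅, [((λw. ((λp. -1) w)) 2) :: PRIM2(sub)])]⟩
step 6: ⟨S=[2]; E={z↦2}; C=∅; D=[(∅, ∅, [((λw. ((λp. -1) w)) 2) :: PRIM2(sub)])]⟩
step 7: ⟨S=[2]; E=∅; C=[((λw. ((λp. -1) w)) 2) :: PRIM2(sub)]; D=∅⟩
step 8: ⟨S=[2]; E=∅; C=[2 :: (λw. ((λp. -1) w)) :: AP :: PRIM2(sub)]; D=∅⟩
step 9: ⟨S=[2 :: 2]; E=∅; C=[(λw. ((λp. -1) w)) :: AP :: PRIM2(sub)]; D=∅⟩
step 10: ⟨S=[clo(λw. ((λp. -1) w), ∅) :: 2 :: 2]; E=∅; C=[AP :: PRIM2(sub)]; D=∅⟩
step 11: ⟨S=∅; E={w↦2}; C=[((λp. -1) w)]; D=[([2], ∅, [PRIM2(sub)])]⟩
step 12: ⟨S=∅; E={w↦2}; C=[w :: (λp. -1) :: AP]; D=[([2], ∅, [PRIM2(sub)])]⟩
step 13: ⟨S=[2]; E={w↦2}; C=[(λp. -1) :: AP]; D=[([2], ∅, [PRIM2(sub)])]⟩
step 14: ⟨S=[clo(λp. -1, {w↦2}) :: 2]; E={w↦2}; C=[AP]; D=[([2], ∅, [PRIM2(sub)])]⟩
step 15: ⟨S=∅; E={p↦2, w↦2}; C=[-1]; D=[(∅, {w↦2}, ∅) :: ([2], ∅, [PRIM2(sub)])]⟩
step 16: ⟨S=[-1]; E={p↦2, w↦2}; C=∅; D=[(∅, {w↦2}, ∅) :: ([2], ∅, [PRIM2(sub)])]⟩
step 17: ⟨S=[-1]; E={w↦2}; C=∅; D=[([2], ∅, [PRIM2(sub)])]⟩
step 18: ⟨S=[-1 :: 2]; E=∅; C=[PRIM2(sub)]; D=∅⟩
step 19: ⟨S=[3]; E=∅; C=∅; D=∅⟩
→ final value 3

Answer: 3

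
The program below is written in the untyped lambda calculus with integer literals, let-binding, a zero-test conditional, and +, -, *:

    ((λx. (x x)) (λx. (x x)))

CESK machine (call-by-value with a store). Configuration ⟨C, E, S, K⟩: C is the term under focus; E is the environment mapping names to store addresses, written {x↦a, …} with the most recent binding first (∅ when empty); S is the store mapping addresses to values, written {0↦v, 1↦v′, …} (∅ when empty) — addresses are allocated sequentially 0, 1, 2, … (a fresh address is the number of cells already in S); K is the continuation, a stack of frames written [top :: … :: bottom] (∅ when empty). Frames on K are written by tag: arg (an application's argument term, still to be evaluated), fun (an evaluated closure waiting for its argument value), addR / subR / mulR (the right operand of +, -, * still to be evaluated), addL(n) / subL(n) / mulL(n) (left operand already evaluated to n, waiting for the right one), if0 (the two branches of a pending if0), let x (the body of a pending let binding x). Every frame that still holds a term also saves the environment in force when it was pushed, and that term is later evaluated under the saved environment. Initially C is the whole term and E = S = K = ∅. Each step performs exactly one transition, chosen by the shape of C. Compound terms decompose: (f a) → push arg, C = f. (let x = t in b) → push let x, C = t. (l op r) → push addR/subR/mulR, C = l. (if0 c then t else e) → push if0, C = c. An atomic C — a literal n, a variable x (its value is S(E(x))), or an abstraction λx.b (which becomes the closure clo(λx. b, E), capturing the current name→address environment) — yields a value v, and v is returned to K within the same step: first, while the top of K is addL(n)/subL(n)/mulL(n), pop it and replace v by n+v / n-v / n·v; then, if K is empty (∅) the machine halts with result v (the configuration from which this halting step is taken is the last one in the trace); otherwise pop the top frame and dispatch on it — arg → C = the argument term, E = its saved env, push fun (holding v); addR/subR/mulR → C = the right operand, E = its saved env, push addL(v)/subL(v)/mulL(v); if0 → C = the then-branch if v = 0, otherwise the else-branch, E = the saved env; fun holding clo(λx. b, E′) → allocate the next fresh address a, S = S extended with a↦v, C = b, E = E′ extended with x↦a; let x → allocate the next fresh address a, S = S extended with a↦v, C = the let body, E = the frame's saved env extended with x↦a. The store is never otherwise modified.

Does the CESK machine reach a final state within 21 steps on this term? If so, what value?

Answer: DIVERGES (no final state within 21 steps)

Derivation:
step 0: [C=((λx. (x x)) (λx. (x x))) | E=∅ | S=∅ | K=∅]
step 1: [C=(λx. (x x)) | E=∅ | S=∅ | K=[arg]]
step 2: [C=(λx. (x x)) | E=∅ | S=∅ | K=[fun]]
step 3: [C=(x x) | E={x↦0} | S={0↦clo(λx. (x x), ∅)} | K=∅]
step 4: [C=x | E={x↦0} | S={0↦clo(λx. (x x), ∅)} | K=[arg]]
step 5: [C=x | E={x↦0} | S={0↦clo(λx. (x x), ∅)} | K=[fun]]
step 6: [C=(x x) | E={x↦1} | S={0↦clo(λx. (x x), ∅), 1↦clo(λx. (x x), ∅)} | K=∅]
step 7: [C=x | E={x↦1} | S={0↦clo(λx. (x x), ∅), 1↦clo(λx. (x x), ∅)} | K=[arg]]
step 8: [C=x | E={x↦1} | S={0↦clo(λx. (x x), ∅), 1↦clo(λx. (x x), ∅)} | K=[fun]]
step 9: [C=(x x) | E={x↦2} | S={0↦clo(λx. (x x), ∅), 1↦clo(λx. (x x), ∅), 2↦clo(λx. (x x), ∅)} | K=∅]
step 10: [C=x | E={x↦2} | S={0↦clo(λx. (x x), ∅), 1↦clo(λx. (x x), ∅), 2↦clo(λx. (x x), ∅)} | K=[arg]]
step 11: [C=x | E={x↦2} | S={0↦clo(λx. (x x), ∅), 1↦clo(λx. (x x), ∅), 2↦clo(λx. (x x), ∅)} | K=[fun]]
step 12: [C=(x x) | E={x↦3} | S={0↦clo(λx. (x x), ∅), 1↦clo(λx. (x x), ∅), 2↦clo(λx. (x x), ∅), 3↦clo(λx. (x x), ∅)} | K=∅]
step 13: [C=x | E={x↦3} | S={0↦clo(λx. (x x), ∅), 1↦clo(λx. (x x), ∅), 2↦clo(λx. (x x), ∅), 3↦clo(λx. (x x), ∅)} | K=[arg]]
step 14: [C=x | E={x↦3} | S={0↦clo(λx. (x x), ∅), 1↦clo(λx. (x x), ∅), 2↦clo(λx. (x x), ∅), 3↦clo(λx. (x x), ∅)} | K=[fun]]
step 15: [C=(x x) | E={x↦4} | S={0↦clo(λx. (x x), ∅), 1↦clo(λx. (x x), ∅), 2↦clo(λx. (x x), ∅), 3↦clo(λx. (x x), ∅), 4↦clo(λx. (x x), ∅)} | K=∅]
step 16: [C=x | E={x↦4} | S={0↦clo(λx. (x x), ∅), 1↦clo(λx. (x x), ∅), 2↦clo(λx. (x x), ∅), 3↦clo(λx. (x x), ∅), 4↦clo(λx. (x x), ∅)} | K=[arg]]
step 17: [C=x | E={x↦4} | S={0↦clo(λx. (x x), ∅), 1↦clo(λx. (x x), ∅), 2↦clo(λx. (x x), ∅), 3↦clo(λx. (x x), ∅), 4↦clo(λx. (x x), ∅)} | K=[fun]]
step 18: [C=(x x) | E={x↦5} | S={0↦clo(λx. (x x), ∅), 1↦clo(λx. (x x), ∅), 2↦clo(λx. (x x), ∅), 3↦clo(λx. (x x), ∅), 4↦clo(λx. (x x), ∅), 5↦clo(λx. (x x), ∅)} | K=∅]
step 19: [C=x | E={x↦5} | S={0↦clo(λx. (x x), ∅), 1↦clo(λx. (x x), ∅), 2↦clo(λx. (x x), ∅), 3↦clo(λx. (x x), ∅), 4↦clo(λx. (x x), ∅), 5↦clo(λx. (x x), ∅)} | K=[arg]]
step 20: [C=x | E={x↦5} | S={0↦clo(λx. (x x), ∅), 1↦clo(λx. (x x), ∅), 2↦clo(λx. (x x), ∅), 3↦clo(λx. (x x), ∅), 4↦clo(λx. (x x), ∅), 5↦clo(λx. (x x), ∅)} | K=[fun]]
step 21: [C=(x x) | E={x↦6} | S={0↦clo(λx. (x x), ∅), 1↦clo(λx. (x x), ∅), 2↦clo(λx. (x x), ∅), 3↦clo(λx. (x x), ∅), 4↦clo(λx. (x x), ∅), 5↦clo(λx. (x x), ∅), 6↦clo(λx. (x x), ∅)} | K=∅]
→ 21 transitions taken and the configuration is still not final: no result within 21 steps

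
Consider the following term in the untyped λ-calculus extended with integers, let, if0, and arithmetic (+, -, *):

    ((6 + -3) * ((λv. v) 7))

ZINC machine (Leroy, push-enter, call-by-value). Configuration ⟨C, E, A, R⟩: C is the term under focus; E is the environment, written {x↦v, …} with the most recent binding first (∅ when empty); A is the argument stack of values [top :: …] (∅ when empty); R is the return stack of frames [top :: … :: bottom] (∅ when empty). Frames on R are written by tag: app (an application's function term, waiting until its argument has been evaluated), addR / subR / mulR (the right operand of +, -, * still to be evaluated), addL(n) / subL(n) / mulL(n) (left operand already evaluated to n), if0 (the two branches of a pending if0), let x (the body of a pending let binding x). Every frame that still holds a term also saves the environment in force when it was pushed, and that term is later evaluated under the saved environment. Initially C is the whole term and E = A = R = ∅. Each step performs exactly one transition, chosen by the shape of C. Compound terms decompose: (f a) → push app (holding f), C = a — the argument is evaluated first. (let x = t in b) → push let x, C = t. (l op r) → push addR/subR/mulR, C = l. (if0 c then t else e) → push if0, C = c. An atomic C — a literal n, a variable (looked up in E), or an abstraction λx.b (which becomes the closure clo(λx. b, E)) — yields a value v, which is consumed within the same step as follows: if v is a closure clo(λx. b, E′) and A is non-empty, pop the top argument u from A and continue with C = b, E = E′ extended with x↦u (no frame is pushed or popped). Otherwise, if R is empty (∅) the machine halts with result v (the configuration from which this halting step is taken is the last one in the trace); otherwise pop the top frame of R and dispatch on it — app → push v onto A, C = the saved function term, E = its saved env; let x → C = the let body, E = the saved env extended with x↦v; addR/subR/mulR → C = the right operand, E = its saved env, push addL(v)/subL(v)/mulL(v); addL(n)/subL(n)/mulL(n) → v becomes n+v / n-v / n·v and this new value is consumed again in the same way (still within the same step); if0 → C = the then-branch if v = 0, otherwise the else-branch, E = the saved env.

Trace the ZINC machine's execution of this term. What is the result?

Answer: 21

Derivation:
0. <C=((6 + -3) * ((λv. v) 7)), E=∅, A=∅, R=∅>
1. <C=(6 + -3), E=∅, A=∅, R=[mulR]>
2. <C=6, E=∅, A=∅, R=[addR :: mulR]>
3. <C=-3, E=∅, A=∅, R=[addL(6) :: mulR]>
4. <C=((λv. v) 7), E=∅, A=∅, R=[mulL(3)]>
5. <C=7, E=∅, A=∅, R=[app :: mulL(3)]>
6. <C=(λv. v), E=∅, A=[7], R=[mulL(3)]>
7. <C=v, E={v↦7}, A=∅, R=[mulL(3)]>
→ final value 21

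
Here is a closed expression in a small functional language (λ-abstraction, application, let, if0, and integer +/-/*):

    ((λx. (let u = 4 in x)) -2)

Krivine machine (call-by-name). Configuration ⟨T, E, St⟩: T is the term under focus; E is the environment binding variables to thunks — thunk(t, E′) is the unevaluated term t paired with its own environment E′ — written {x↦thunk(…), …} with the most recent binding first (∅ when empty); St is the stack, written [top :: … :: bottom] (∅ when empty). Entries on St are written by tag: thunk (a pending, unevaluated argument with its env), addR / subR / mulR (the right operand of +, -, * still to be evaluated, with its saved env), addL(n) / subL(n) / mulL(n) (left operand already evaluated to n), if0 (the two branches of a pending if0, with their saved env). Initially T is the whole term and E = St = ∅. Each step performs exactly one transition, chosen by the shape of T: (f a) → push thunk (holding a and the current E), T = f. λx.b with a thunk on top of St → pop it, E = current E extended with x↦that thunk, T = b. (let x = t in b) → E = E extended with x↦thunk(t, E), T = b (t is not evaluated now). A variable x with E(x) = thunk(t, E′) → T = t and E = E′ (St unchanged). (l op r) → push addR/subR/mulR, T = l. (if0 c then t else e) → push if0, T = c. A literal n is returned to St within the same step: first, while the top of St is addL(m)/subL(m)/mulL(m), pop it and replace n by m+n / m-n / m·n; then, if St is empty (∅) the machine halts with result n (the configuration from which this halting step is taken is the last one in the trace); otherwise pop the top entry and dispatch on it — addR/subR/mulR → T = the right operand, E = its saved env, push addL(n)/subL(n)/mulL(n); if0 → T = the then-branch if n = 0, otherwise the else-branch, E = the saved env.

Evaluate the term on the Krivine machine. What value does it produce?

t=0: ⟨T=((λx. (let u = 4 in x)) -2); E=∅; St=∅⟩
t=1: ⟨T=(λx. (let u = 4 in x)); E=∅; St=[thunk]⟩
t=2: ⟨T=(let u = 4 in x); E={x↦thunk(-2, ∅)}; St=∅⟩
t=3: ⟨T=x; E={u↦thunk(4, {x↦thunk(-2, ∅)}), x↦thunk(-2, ∅)}; St=∅⟩
t=4: ⟨T=-2; E=∅; St=∅⟩
→ final value -2

Answer: -2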